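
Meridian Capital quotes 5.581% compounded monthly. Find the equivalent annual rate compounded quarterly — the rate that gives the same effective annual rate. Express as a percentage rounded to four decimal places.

EAR = (1 + 0.05581/12)^12 − 1 = 0.057260.
Solve (1 + r/4)^4 = 1.057260: r/4 = 1.057260^(1/4) − 1 = 0.014017, so r = 0.056070 = 5.6070%.

5.6070%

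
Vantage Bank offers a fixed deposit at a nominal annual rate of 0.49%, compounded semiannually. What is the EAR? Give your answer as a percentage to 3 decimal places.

0.491%

EAR = (1 + 0.0049/2)^2 − 1.
= 1.004906 − 1 = 0.491%.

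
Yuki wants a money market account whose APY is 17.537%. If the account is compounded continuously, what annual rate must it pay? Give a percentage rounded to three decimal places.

16.158%

Continuous: nominal r satisfies e^r − 1 = 0.17537.
r = ln(1 + 0.17537) = ln(1.17537) = 0.161583 = 16.158%.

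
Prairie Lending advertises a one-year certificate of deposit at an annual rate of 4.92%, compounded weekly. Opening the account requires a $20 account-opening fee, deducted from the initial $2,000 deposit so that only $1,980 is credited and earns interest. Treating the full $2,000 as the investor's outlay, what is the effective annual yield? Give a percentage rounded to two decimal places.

Value after one year: 1,980 × (1 + 0.0492/52)^52 = 1,980 × 1.050406 = $2,079.80.
Effective yield on the $2,000 outlay: 2,079.80 / 2,000 − 1 = 0.039902 = 3.99%.

3.99%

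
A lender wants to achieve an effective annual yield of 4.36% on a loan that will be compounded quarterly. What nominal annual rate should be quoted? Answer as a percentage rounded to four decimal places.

4.2905%

(1 + r/4)^4 − 1 = 0.0436, so 1 + r/4 = 1.0436^(1/4).
r/4 = 0.010726, so r = 0.042905 = 4.2905%.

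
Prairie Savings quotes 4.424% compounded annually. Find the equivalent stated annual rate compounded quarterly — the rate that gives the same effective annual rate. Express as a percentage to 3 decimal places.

Compounded annually, EAR = nominal = 0.044240.
Solve (1 + r/4)^4 = 1.044240: r/4 = 1.044240^(1/4) − 1 = 0.010881, so r = 0.043524 = 4.352%.

4.352%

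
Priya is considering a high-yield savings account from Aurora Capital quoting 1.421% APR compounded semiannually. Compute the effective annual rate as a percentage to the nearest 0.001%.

EAR = (1 + 0.01421/2)^2 − 1.
= 1.014260 − 1 = 1.426%.

1.426%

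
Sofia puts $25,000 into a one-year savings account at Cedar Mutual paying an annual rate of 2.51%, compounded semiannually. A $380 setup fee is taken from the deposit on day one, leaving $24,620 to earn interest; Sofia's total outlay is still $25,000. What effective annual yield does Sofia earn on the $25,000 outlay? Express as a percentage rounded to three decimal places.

Value after one year: 24,620 × (1 + 0.0251/2)^2 = 24,620 × 1.025258 = $25,241.84.
Effective yield on the $25,000 outlay: 25,241.84 / 25,000 − 1 = 0.009674 = 0.967%.

0.967%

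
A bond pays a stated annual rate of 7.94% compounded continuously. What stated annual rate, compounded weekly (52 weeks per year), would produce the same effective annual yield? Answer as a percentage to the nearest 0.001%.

7.946%

EAR under continuous compounding: e^0.0794 − 1 = 0.082637.
Solve (1 + r/52)^52 = 1.082637: r/52 = 1.082637^(1/52) − 1 = 0.001528, so r = 0.079461 = 7.946%.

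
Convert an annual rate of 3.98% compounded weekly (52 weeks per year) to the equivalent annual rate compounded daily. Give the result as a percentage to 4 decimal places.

3.9787%

EAR = (1 + 0.0398/52)^52 − 1 = 0.040587.
Solve (1 + r/365)^365 = 1.040587: r/365 = 1.040587^(1/365) − 1 = 0.000109, so r = 0.039787 = 3.9787%.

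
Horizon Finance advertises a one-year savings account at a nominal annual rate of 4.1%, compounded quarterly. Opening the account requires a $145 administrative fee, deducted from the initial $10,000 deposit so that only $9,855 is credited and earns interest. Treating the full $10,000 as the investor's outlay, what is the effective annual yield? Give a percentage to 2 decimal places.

2.65%

Value after one year: 9,855 × (1 + 0.041/4)^4 = 9,855 × 1.041635 = $10,265.31.
Effective yield on the $10,000 outlay: 10,265.31 / 10,000 − 1 = 0.026531 = 2.65%.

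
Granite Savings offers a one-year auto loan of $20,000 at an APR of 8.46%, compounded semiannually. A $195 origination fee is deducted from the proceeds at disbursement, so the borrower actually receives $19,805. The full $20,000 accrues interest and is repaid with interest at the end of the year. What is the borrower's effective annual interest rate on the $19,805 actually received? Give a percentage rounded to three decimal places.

9.709%

Amount owed after one year: 20,000 × (1 + 0.0846/2)^2 = 20,000 × 1.086389 = $21,727.79.
Effective rate on net proceeds: 21,727.79 / 19,805 − 1 = 0.097086 = 9.709%.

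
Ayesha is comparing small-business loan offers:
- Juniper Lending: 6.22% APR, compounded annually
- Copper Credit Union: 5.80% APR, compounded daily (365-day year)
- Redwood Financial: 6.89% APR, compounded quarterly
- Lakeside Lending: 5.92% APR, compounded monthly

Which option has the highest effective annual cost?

Redwood Financial

Juniper Lending: compounded annually, EAR = 6.220%
Copper Credit Union: (1 + 0.0580/365)^365 − 1 = 5.971%
Redwood Financial: (1 + 0.0689/4)^4 − 1 = 7.070%
Lakeside Lending: (1 + 0.0592/12)^12 − 1 = 6.083%
The highest effective annual rate is Redwood Financial at 7.070%.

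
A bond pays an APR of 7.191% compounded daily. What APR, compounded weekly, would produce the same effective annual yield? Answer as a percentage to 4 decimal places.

7.1953%

EAR = (1 + 0.07191/365)^365 − 1 = 0.074551.
Solve (1 + r/52)^52 = 1.074551: r/52 = 1.074551^(1/52) − 1 = 0.001384, so r = 0.071953 = 7.1953%.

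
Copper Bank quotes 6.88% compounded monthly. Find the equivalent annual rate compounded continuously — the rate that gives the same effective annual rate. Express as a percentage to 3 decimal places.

6.860%

EAR = (1 + 0.0688/12)^12 − 1 = 0.071011.
Equivalent continuous rate: r = ln(1 + 0.071011) = 0.068604 = 6.860%.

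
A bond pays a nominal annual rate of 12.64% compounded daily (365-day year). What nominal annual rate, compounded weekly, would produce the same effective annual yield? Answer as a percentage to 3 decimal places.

EAR = (1 + 0.1264/365)^365 − 1 = 0.134711.
Solve (1 + r/52)^52 = 1.134711: r/52 = 1.134711^(1/52) − 1 = 0.002433, so r = 0.126532 = 12.653%.

12.653%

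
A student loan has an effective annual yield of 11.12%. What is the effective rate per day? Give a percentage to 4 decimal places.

The per-day rate i satisfies (1 + i)^365 = 1 + 0.1112.
i = 1.1112^(1/365) − 1 = 0.0002889 = 0.0289%.

0.0289%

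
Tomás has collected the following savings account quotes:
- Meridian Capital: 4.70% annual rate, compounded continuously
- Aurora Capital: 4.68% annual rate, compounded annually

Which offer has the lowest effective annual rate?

Aurora Capital

Meridian Capital: e^0.0470 − 1 = 4.812%
Aurora Capital: compounded annually, EAR = 4.680%
The lowest effective annual rate is Aurora Capital at 4.680%.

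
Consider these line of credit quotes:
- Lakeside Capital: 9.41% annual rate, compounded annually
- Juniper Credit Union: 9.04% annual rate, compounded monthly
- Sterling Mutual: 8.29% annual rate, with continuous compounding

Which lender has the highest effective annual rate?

Lakeside Capital: compounded annually, EAR = 9.410%
Juniper Credit Union: (1 + 0.0904/12)^12 − 1 = 9.424%
Sterling Mutual: e^0.0829 − 1 = 8.643%
The highest effective annual rate is Juniper Credit Union at 9.424%.

Juniper Credit Union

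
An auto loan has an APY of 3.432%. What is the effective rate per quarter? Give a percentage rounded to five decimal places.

The per-quarter rate i satisfies (1 + i)^4 = 1 + 0.03432.
i = 1.03432^(1/4) − 1 = 0.0084717 = 0.84717%.

0.84717%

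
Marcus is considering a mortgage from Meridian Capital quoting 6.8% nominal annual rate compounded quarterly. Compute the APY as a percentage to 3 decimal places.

EAR = (1 + 0.068/4)^4 − 1.
= 1.069754 − 1 = 6.975%.

6.975%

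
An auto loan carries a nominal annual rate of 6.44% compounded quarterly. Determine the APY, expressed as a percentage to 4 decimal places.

6.5972%

EAR = (1 + 0.0644/4)^4 − 1.
= 1.065972 − 1 = 6.5972%.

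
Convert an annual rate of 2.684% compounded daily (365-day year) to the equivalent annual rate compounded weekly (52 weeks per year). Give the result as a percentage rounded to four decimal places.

EAR = (1 + 0.02684/365)^365 − 1 = 0.027202.
Solve (1 + r/52)^52 = 1.027202: r/52 = 1.027202^(1/52) − 1 = 0.000516, so r = 0.026846 = 2.6846%.

2.6846%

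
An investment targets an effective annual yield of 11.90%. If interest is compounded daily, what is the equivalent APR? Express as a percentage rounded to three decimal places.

11.245%

(1 + r/365)^365 − 1 = 0.1190, so 1 + r/365 = 1.1190^(1/365).
r/365 = 0.000308, so r = 0.112453 = 11.245%.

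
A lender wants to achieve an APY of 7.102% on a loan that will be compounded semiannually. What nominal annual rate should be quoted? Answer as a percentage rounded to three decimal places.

(1 + r/2)^2 − 1 = 0.07102, so 1 + r/2 = 1.07102^(1/2).
r/2 = 0.034901, so r = 0.069802 = 6.980%.

6.980%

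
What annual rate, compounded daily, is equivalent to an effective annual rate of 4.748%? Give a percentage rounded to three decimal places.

(1 + r/365)^365 − 1 = 0.04748, so 1 + r/365 = 1.04748^(1/365).
r/365 = 0.000127, so r = 0.046390 = 4.639%.

4.639%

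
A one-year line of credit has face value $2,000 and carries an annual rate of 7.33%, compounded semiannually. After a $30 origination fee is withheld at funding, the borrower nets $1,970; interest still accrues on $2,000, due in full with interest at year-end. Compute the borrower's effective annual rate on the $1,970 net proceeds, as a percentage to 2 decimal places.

Amount owed after one year: 2,000 × (1 + 0.0733/2)^2 = 2,000 × 1.074643 = $2,149.29.
Effective rate on net proceeds: 2,149.29 / 1,970 − 1 = 0.091008 = 9.10%.

9.10%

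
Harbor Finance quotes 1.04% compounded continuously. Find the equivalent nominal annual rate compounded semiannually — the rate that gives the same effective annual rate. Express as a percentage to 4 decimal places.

1.0427%

EAR under continuous compounding: e^0.0104 − 1 = 0.010454.
Solve (1 + r/2)^2 = 1.010454: r/2 = 1.010454^(1/2) − 1 = 0.005214, so r = 0.010427 = 1.0427%.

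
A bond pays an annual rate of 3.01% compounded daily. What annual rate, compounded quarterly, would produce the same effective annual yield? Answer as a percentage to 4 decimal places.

EAR = (1 + 0.0301/365)^365 − 1 = 0.030556.
Solve (1 + r/4)^4 = 1.030556: r/4 = 1.030556^(1/4) − 1 = 0.007553, so r = 0.030212 = 3.0212%.

3.0212%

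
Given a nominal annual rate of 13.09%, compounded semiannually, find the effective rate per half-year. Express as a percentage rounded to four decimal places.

6.5450%

With a nominal annual rate compounded semiannually, the periodic rate is the nominal rate divided by 2.
i = 0.1309 / 2 = 0.0654500 = 6.5450%.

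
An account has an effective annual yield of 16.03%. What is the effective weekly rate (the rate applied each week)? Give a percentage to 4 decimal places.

The per-week rate i satisfies (1 + i)^52 = 1 + 0.1603.
i = 1.1603^(1/52) − 1 = 0.0028633 = 0.2863%.

0.2863%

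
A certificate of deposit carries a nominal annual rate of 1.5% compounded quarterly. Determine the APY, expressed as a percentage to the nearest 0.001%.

1.508%

EAR = (1 + 0.015/4)^4 − 1.
= 1.015085 − 1 = 1.508%.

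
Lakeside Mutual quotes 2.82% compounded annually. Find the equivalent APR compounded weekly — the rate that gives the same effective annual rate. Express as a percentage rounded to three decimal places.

2.782%

Compounded annually, EAR = nominal = 0.028200.
Solve (1 + r/52)^52 = 1.028200: r/52 = 1.028200^(1/52) − 1 = 0.000535, so r = 0.027817 = 2.782%.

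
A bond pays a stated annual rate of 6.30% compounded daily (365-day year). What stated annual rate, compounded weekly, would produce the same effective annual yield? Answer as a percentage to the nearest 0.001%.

6.303%

EAR = (1 + 0.0630/365)^365 − 1 = 0.065021.
Solve (1 + r/52)^52 = 1.065021: r/52 = 1.065021^(1/52) − 1 = 0.001212, so r = 0.063033 = 6.303%.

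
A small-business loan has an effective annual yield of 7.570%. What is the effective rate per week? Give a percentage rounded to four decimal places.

0.1404%

The per-week rate i satisfies (1 + i)^52 = 1 + 0.07570.
i = 1.07570^(1/52) − 1 = 0.0014043 = 0.1404%.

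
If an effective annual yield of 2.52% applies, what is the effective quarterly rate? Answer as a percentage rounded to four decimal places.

0.6241%

The per-quarter rate i satisfies (1 + i)^4 = 1 + 0.0252.
i = 1.0252^(1/4) − 1 = 0.0062413 = 0.6241%.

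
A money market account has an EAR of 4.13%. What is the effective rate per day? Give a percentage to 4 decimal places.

The per-day rate i satisfies (1 + i)^365 = 1 + 0.0413.
i = 1.0413^(1/365) − 1 = 0.0001109 = 0.0111%.

0.0111%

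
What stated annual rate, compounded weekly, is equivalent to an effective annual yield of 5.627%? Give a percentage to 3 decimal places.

(1 + r/52)^52 − 1 = 0.05627, so 1 + r/52 = 1.05627^(1/52).
r/52 = 0.001053, so r = 0.054773 = 5.477%.

5.477%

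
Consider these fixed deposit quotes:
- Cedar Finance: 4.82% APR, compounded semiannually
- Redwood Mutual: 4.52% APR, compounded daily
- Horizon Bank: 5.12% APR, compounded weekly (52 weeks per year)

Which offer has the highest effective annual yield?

Cedar Finance: (1 + 0.0482/2)^2 − 1 = 4.878%
Redwood Mutual: (1 + 0.0452/365)^365 − 1 = 4.623%
Horizon Bank: (1 + 0.0512/52)^52 − 1 = 5.251%
The highest effective annual rate is Horizon Bank at 5.251%.

Horizon Bank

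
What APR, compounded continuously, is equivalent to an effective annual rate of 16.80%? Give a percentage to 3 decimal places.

Continuous: nominal r satisfies e^r − 1 = 0.1680.
r = ln(1 + 0.1680) = ln(1.1680) = 0.155293 = 15.529%.

15.529%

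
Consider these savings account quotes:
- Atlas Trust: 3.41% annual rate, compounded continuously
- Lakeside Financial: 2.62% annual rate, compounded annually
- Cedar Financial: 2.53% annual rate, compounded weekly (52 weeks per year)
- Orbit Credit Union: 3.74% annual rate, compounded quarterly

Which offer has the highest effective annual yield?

Atlas Trust: e^0.0341 − 1 = 3.469%
Lakeside Financial: compounded annually, EAR = 2.620%
Cedar Financial: (1 + 0.0253/52)^52 − 1 = 2.562%
Orbit Credit Union: (1 + 0.0374/4)^4 − 1 = 3.793%
The highest effective annual rate is Orbit Credit Union at 3.793%.

Orbit Credit Union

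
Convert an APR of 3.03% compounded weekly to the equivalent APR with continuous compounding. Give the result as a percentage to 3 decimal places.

EAR = (1 + 0.0303/52)^52 − 1 = 0.030755.
Equivalent continuous rate: r = ln(1 + 0.030755) = 0.030291 = 3.029%.

3.029%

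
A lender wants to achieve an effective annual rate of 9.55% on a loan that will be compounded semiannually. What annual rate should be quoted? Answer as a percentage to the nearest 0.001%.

9.332%

(1 + r/2)^2 − 1 = 0.0955, so 1 + r/2 = 1.0955^(1/2).
r/2 = 0.046661, so r = 0.093323 = 9.332%.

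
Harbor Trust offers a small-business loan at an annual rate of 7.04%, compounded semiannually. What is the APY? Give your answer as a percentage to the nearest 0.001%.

EAR = (1 + 0.0704/2)^2 − 1.
= 1.071639 − 1 = 7.164%.

7.164%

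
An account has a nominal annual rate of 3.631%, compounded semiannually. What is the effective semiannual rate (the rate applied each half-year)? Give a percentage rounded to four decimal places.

With a nominal annual rate compounded semiannually, the periodic rate is the nominal rate divided by 2.
i = 0.03631 / 2 = 0.0181550 = 1.8155%.

1.8155%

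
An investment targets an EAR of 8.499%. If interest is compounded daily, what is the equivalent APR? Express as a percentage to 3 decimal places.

8.158%

(1 + r/365)^365 − 1 = 0.08499, so 1 + r/365 = 1.08499^(1/365).
r/365 = 0.000224, so r = 0.081580 = 8.158%.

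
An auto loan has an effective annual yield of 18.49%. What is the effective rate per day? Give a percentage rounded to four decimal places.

The per-day rate i satisfies (1 + i)^365 = 1 + 0.1849.
i = 1.1849^(1/365) − 1 = 0.0004649 = 0.0465%.

0.0465%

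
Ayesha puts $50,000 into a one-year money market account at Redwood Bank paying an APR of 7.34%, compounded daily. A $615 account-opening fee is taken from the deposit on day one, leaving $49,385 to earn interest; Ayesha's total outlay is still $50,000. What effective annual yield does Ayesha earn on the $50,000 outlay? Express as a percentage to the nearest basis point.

Value after one year: 49,385 × (1 + 0.0734/365)^365 = 49,385 × 1.076153 = $53,145.81.
Effective yield on the $50,000 outlay: 53,145.81 / 50,000 − 1 = 0.062916 = 6.29%.

6.29%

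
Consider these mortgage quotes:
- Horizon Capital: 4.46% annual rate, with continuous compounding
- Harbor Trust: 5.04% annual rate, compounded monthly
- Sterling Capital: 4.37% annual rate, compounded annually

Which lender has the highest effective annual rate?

Harbor Trust

Horizon Capital: e^0.0446 − 1 = 4.561%
Harbor Trust: (1 + 0.0504/12)^12 − 1 = 5.158%
Sterling Capital: compounded annually, EAR = 4.370%
The highest effective annual rate is Harbor Trust at 5.158%.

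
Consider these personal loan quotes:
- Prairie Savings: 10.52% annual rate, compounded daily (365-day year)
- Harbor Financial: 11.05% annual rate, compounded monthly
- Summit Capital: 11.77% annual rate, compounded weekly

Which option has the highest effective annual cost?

Prairie Savings: (1 + 0.1052/365)^365 − 1 = 11.092%
Harbor Financial: (1 + 0.1105/12)^12 − 1 = 11.627%
Summit Capital: (1 + 0.1177/52)^52 − 1 = 12.476%
The highest effective annual rate is Summit Capital at 12.476%.

Summit Capital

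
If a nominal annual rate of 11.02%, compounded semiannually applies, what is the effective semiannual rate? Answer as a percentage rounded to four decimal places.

5.5100%

With a nominal annual rate compounded semiannually, the periodic rate is the nominal rate divided by 2.
i = 0.1102 / 2 = 0.0551000 = 5.5100%.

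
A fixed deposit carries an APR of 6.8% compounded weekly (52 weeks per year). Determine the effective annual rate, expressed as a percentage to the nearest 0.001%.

7.032%

EAR = (1 + 0.068/52)^52 − 1.
= (1 + 0.001308)^52 − 1 = 1.070318 − 1 = 7.032%.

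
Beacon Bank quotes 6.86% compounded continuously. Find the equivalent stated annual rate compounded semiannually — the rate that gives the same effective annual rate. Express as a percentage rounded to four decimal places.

EAR under continuous compounding: e^0.0686 − 1 = 0.071008.
Solve (1 + r/2)^2 = 1.071008: r/2 = 1.071008^(1/2) − 1 = 0.034895, so r = 0.069790 = 6.9790%.

6.9790%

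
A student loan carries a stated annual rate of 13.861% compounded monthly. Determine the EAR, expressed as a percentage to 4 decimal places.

EAR = (1 + 0.13861/12)^12 − 1.
= 1.147764 − 1 = 14.7764%.

14.7764%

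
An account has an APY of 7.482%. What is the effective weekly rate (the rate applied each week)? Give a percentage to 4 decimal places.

The per-week rate i satisfies (1 + i)^52 = 1 + 0.07482.
i = 1.07482^(1/52) − 1 = 0.0013885 = 0.1389%.

0.1389%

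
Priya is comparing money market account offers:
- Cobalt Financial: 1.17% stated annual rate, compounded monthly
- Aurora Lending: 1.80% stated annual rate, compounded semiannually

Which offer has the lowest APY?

Cobalt Financial

Cobalt Financial: (1 + 0.0117/12)^12 − 1 = 1.176%
Aurora Lending: (1 + 0.0180/2)^2 − 1 = 1.808%
The lowest effective annual rate is Cobalt Financial at 1.176%.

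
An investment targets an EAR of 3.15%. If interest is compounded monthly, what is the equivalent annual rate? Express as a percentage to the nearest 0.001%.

(1 + r/12)^12 − 1 = 0.0315, so 1 + r/12 = 1.0315^(1/12).
r/12 = 0.002588, so r = 0.031054 = 3.105%.

3.105%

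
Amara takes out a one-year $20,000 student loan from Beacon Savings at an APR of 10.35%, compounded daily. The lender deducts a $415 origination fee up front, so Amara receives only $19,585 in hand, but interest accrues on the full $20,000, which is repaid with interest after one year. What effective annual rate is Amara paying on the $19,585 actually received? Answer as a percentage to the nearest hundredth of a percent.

13.25%

Amount owed after one year: 20,000 × (1 + 0.1035/365)^365 = 20,000 × 1.109030 = $22,180.59.
Effective rate on net proceeds: 22,180.59 / 19,585 − 1 = 0.132530 = 13.25%.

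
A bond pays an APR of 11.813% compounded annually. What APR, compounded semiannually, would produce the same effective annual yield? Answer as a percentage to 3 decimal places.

11.483%

Compounded annually, EAR = nominal = 0.118130.
Solve (1 + r/2)^2 = 1.118130: r/2 = 1.118130^(1/2) − 1 = 0.057417, so r = 0.114833 = 11.483%.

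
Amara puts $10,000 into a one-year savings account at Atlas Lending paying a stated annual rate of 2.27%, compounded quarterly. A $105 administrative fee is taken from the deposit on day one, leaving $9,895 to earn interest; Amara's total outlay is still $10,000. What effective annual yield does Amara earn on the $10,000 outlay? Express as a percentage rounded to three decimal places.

Value after one year: 9,895 × (1 + 0.0227/4)^4 = 9,895 × 1.022894 = $10,121.54.
Effective yield on the $10,000 outlay: 10,121.54 / 10,000 − 1 = 0.012154 = 1.215%.

1.215%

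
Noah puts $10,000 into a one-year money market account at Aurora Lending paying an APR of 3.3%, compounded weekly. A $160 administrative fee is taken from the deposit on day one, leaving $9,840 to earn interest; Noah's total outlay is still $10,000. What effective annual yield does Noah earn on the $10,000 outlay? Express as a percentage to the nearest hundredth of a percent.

1.70%

Value after one year: 9,840 × (1 + 0.033/52)^52 = 9,840 × 1.033540 = $10,170.03.
Effective yield on the $10,000 outlay: 10,170.03 / 10,000 − 1 = 0.017003 = 1.70%.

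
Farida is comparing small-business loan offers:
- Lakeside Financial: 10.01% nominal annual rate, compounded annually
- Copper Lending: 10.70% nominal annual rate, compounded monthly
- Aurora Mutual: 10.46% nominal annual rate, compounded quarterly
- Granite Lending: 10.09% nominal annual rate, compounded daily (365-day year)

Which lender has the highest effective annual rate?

Lakeside Financial: compounded annually, EAR = 10.010%
Copper Lending: (1 + 0.1070/12)^12 − 1 = 11.241%
Aurora Mutual: (1 + 0.1046/4)^4 − 1 = 10.877%
Granite Lending: (1 + 0.1009/365)^365 − 1 = 10.615%
The highest effective annual rate is Copper Lending at 11.241%.

Copper Lending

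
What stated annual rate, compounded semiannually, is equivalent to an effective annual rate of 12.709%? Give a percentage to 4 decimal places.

12.3290%

(1 + r/2)^2 − 1 = 0.12709, so 1 + r/2 = 1.12709^(1/2).
r/2 = 0.061645, so r = 0.123290 = 12.3290%.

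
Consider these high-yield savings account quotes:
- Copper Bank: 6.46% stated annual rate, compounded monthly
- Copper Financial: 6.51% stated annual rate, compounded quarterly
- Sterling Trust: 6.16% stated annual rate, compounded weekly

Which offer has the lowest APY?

Sterling Trust

Copper Bank: (1 + 0.0646/12)^12 − 1 = 6.655%
Copper Financial: (1 + 0.0651/4)^4 − 1 = 6.671%
Sterling Trust: (1 + 0.0616/52)^52 − 1 = 6.350%
The lowest effective annual rate is Sterling Trust at 6.350%.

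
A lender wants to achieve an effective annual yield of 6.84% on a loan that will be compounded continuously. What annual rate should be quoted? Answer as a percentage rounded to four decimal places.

6.6162%

Continuous: nominal r satisfies e^r − 1 = 0.0684.
r = ln(1 + 0.0684) = ln(1.0684) = 0.066162 = 6.6162%.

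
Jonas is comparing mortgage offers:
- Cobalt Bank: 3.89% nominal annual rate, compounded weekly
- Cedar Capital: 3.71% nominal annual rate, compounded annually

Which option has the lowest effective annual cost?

Cobalt Bank: (1 + 0.0389/52)^52 − 1 = 3.965%
Cedar Capital: compounded annually, EAR = 3.710%
The lowest effective annual rate is Cedar Capital at 3.710%.

Cedar Capital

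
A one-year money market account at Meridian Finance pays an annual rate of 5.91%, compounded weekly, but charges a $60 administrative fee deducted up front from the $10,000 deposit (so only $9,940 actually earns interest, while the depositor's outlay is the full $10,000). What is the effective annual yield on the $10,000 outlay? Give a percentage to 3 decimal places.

5.448%

Value after one year: 9,940 × (1 + 0.0591/52)^52 = 9,940 × 1.060846 = $10,544.81.
Effective yield on the $10,000 outlay: 10,544.81 / 10,000 − 1 = 0.054481 = 5.448%.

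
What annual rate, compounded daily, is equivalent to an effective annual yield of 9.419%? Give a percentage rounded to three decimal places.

9.003%

(1 + r/365)^365 − 1 = 0.09419, so 1 + r/365 = 1.09419^(1/365).
r/365 = 0.000247, so r = 0.090025 = 9.003%.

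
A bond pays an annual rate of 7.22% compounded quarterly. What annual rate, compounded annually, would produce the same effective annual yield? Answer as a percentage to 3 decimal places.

EAR = (1 + 0.0722/4)^4 − 1 = 0.074178.
Compounded annually, the equivalent nominal rate is the EAR itself: 7.418%.

7.418%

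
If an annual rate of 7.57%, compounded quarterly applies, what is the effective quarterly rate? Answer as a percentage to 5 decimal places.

1.89250%

With a nominal annual rate compounded quarterly, the periodic rate is the nominal rate divided by 4.
i = 0.0757 / 4 = 0.0189250 = 1.89250%.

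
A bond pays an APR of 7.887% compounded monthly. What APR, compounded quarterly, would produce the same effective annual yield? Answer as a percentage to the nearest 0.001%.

7.939%

EAR = (1 + 0.07887/12)^12 − 1 = 0.081784.
Solve (1 + r/4)^4 = 1.081784: r/4 = 1.081784^(1/4) − 1 = 0.019847, so r = 0.079390 = 7.939%.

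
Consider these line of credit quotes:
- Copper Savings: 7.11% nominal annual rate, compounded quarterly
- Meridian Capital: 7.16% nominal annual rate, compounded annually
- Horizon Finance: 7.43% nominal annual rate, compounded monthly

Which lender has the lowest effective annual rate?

Meridian Capital

Copper Savings: (1 + 0.0711/4)^4 − 1 = 7.302%
Meridian Capital: compounded annually, EAR = 7.160%
Horizon Finance: (1 + 0.0743/12)^12 − 1 = 7.688%
The lowest effective annual rate is Meridian Capital at 7.160%.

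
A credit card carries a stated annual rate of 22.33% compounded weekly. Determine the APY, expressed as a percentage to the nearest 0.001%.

24.960%

EAR = (1 + 0.2233/52)^52 − 1.
= 1.249598 − 1 = 24.960%.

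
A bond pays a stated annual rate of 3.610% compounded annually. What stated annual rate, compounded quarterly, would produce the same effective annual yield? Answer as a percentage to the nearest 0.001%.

3.562%

Compounded annually, EAR = nominal = 0.036100.
Solve (1 + r/4)^4 = 1.036100: r/4 = 1.036100^(1/4) − 1 = 0.008905, so r = 0.035621 = 3.562%.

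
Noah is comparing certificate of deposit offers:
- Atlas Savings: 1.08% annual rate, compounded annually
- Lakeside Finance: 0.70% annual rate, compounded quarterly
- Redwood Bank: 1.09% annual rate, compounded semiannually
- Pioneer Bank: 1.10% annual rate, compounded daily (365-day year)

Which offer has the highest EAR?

Atlas Savings: compounded annually, EAR = 1.080%
Lakeside Finance: (1 + 0.0070/4)^4 − 1 = 0.702%
Redwood Bank: (1 + 0.0109/2)^2 − 1 = 1.093%
Pioneer Bank: (1 + 0.0110/365)^365 − 1 = 1.106%
The highest effective annual rate is Pioneer Bank at 1.106%.

Pioneer Bank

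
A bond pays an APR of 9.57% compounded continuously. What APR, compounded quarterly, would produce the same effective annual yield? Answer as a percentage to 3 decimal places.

EAR under continuous compounding: e^0.0957 − 1 = 0.100429.
Solve (1 + r/4)^4 = 1.100429: r/4 = 1.100429^(1/4) − 1 = 0.024213, so r = 0.096854 = 9.685%.

9.685%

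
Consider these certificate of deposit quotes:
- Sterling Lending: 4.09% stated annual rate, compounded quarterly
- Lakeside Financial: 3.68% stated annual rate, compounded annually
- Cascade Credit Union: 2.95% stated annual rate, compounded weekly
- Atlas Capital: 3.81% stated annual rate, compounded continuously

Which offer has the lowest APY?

Sterling Lending: (1 + 0.0409/4)^4 − 1 = 4.153%
Lakeside Financial: compounded annually, EAR = 3.680%
Cascade Credit Union: (1 + 0.0295/52)^52 − 1 = 2.993%
Atlas Capital: e^0.0381 − 1 = 3.884%
The lowest effective annual rate is Cascade Credit Union at 2.993%.

Cascade Credit Union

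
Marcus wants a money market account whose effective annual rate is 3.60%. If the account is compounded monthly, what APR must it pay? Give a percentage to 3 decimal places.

3.542%

(1 + r/12)^12 − 1 = 0.0360, so 1 + r/12 = 1.0360^(1/12).
r/12 = 0.002952, so r = 0.035419 = 3.542%.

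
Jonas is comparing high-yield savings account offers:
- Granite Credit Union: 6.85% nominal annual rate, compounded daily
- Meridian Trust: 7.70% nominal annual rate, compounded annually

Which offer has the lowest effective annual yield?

Granite Credit Union: (1 + 0.0685/365)^365 − 1 = 7.089%
Meridian Trust: compounded annually, EAR = 7.700%
The lowest effective annual rate is Granite Credit Union at 7.089%.

Granite Credit Union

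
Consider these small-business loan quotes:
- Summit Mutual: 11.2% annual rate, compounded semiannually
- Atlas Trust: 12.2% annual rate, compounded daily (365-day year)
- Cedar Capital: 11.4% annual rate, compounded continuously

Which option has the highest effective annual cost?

Summit Mutual: (1 + 0.112/2)^2 − 1 = 11.514%
Atlas Trust: (1 + 0.122/365)^365 − 1 = 12.973%
Cedar Capital: e^0.114 − 1 = 12.075%
The highest effective annual rate is Atlas Trust at 12.973%.

Atlas Trust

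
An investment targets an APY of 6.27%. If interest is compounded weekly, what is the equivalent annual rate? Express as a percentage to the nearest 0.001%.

6.085%

(1 + r/52)^52 − 1 = 0.0627, so 1 + r/52 = 1.0627^(1/52).
r/52 = 0.001170, so r = 0.060848 = 6.085%.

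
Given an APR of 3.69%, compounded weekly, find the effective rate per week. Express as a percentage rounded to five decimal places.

0.07096%

With a nominal annual rate compounded weekly, the periodic rate is the nominal rate divided by 52.
i = 0.0369 / 52 = 0.0007096 = 0.07096%.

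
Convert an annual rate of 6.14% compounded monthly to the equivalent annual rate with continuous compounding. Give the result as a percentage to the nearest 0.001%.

6.124%

EAR = (1 + 0.0614/12)^12 − 1 = 0.063158.
Equivalent continuous rate: r = ln(1 + 0.063158) = 0.061243 = 6.124%.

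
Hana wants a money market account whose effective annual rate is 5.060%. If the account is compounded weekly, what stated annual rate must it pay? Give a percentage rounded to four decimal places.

(1 + r/52)^52 − 1 = 0.05060, so 1 + r/52 = 1.05060^(1/52).
r/52 = 0.000950, so r = 0.049385 = 4.9385%.

4.9385%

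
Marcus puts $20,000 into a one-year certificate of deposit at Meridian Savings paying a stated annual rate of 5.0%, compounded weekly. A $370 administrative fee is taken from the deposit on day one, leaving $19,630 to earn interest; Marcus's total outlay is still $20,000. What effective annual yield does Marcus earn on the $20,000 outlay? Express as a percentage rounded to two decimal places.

3.18%

Value after one year: 19,630 × (1 + 0.050/52)^52 = 19,630 × 1.051246 = $20,635.96.
Effective yield on the $20,000 outlay: 20,635.96 / 20,000 − 1 = 0.031798 = 3.18%.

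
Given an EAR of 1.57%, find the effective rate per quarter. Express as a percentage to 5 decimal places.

0.39021%

The per-quarter rate i satisfies (1 + i)^4 = 1 + 0.0157.
i = 1.0157^(1/4) − 1 = 0.0039021 = 0.39021%.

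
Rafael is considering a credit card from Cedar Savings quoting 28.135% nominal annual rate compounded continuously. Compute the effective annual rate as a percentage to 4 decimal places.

With continuous compounding, EAR = e^0.28135 − 1.
e^0.28135 = 1.324917, so EAR = 0.324917 = 32.4917%.

32.4917%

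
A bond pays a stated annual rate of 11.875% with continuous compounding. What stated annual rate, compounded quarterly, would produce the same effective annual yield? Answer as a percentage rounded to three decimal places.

EAR under continuous compounding: e^0.11875 − 1 = 0.126088.
Solve (1 + r/4)^4 = 1.126088: r/4 = 1.126088^(1/4) − 1 = 0.030133, so r = 0.120530 = 12.053%.

12.053%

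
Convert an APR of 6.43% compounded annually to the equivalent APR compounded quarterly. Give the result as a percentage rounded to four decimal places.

Compounded annually, EAR = nominal = 0.064300.
Solve (1 + r/4)^4 = 1.064300: r/4 = 1.064300^(1/4) − 1 = 0.015701, so r = 0.062805 = 6.2805%.

6.2805%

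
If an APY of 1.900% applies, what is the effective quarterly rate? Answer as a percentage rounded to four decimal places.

0.4717%

The per-quarter rate i satisfies (1 + i)^4 = 1 + 0.01900.
i = 1.01900^(1/4) − 1 = 0.0047165 = 0.4717%.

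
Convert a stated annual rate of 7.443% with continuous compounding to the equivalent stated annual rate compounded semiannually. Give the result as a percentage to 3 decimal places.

7.583%

EAR under continuous compounding: e^0.07443 − 1 = 0.077270.
Solve (1 + r/2)^2 = 1.077270: r/2 = 1.077270^(1/2) − 1 = 0.037916, so r = 0.075832 = 7.583%.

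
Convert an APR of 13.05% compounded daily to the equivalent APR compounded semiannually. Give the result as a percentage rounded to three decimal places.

13.483%

EAR = (1 + 0.1305/365)^365 − 1 = 0.139371.
Solve (1 + r/2)^2 = 1.139371: r/2 = 1.139371^(1/2) − 1 = 0.067413, so r = 0.134827 = 13.483%.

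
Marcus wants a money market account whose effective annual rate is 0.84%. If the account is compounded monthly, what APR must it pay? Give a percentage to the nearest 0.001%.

0.837%

(1 + r/12)^12 − 1 = 0.0084, so 1 + r/12 = 1.0084^(1/12).
r/12 = 0.000697, so r = 0.008368 = 0.837%.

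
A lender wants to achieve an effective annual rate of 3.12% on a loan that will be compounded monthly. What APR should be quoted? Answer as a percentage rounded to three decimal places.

(1 + r/12)^12 − 1 = 0.0312, so 1 + r/12 = 1.0312^(1/12).
r/12 = 0.002564, so r = 0.030763 = 3.076%.

3.076%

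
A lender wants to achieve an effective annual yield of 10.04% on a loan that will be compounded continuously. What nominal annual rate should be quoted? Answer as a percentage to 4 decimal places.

9.5674%

Continuous: nominal r satisfies e^r − 1 = 0.1004.
r = ln(1 + 0.1004) = ln(1.1004) = 0.095674 = 9.5674%.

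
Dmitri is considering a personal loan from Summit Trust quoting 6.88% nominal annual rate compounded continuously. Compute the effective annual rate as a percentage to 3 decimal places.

With continuous compounding, EAR = e^0.0688 − 1.
e^0.0688 = 1.071222, so EAR = 0.071222 = 7.122%.

7.122%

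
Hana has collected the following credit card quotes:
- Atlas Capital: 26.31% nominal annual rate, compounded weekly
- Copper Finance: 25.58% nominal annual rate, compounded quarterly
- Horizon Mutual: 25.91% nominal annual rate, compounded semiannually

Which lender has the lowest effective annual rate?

Horizon Mutual

Atlas Capital: (1 + 0.2631/52)^52 − 1 = 30.009%
Copper Finance: (1 + 0.2558/4)^4 − 1 = 28.140%
Horizon Mutual: (1 + 0.2591/2)^2 − 1 = 27.588%
The lowest effective annual rate is Horizon Mutual at 27.588%.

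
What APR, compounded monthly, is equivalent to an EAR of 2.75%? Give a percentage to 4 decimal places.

2.7159%

(1 + r/12)^12 − 1 = 0.0275, so 1 + r/12 = 1.0275^(1/12).
r/12 = 0.002263, so r = 0.027159 = 2.7159%.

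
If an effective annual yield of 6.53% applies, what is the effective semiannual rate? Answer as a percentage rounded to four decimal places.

3.2134%

The per-half-year rate i satisfies (1 + i)^2 = 1 + 0.0653.
i = 1.0653^(1/2) − 1 = 0.0321337 = 3.2134%.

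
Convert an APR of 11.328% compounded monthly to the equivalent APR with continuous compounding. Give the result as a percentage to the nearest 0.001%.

EAR = (1 + 0.11328/12)^12 − 1 = 0.119351.
Equivalent continuous rate: r = ln(1 + 0.119351) = 0.112749 = 11.275%.

11.275%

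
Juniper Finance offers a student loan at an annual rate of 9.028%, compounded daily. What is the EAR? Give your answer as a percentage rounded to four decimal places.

EAR = (1 + 0.09028/365)^365 − 1.
= 1.094468 − 1 = 9.4468%.

9.4468%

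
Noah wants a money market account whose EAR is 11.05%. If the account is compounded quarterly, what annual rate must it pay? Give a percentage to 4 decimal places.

10.6196%

(1 + r/4)^4 − 1 = 0.1105, so 1 + r/4 = 1.1105^(1/4).
r/4 = 0.026549, so r = 0.106196 = 10.6196%.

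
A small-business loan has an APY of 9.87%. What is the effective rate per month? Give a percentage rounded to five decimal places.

The per-month rate i satisfies (1 + i)^12 = 1 + 0.0987.
i = 1.0987^(1/12) − 1 = 0.0078748 = 0.78748%.

0.78748%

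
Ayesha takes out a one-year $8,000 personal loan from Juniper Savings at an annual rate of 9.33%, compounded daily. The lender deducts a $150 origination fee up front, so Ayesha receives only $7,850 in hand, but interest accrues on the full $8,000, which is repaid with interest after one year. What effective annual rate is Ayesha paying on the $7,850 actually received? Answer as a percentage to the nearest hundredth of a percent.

11.88%

Amount owed after one year: 8,000 × (1 + 0.0933/365)^365 = 8,000 × 1.097778 = $8,782.22.
Effective rate on net proceeds: 8,782.22 / 7,850 − 1 = 0.118755 = 11.88%.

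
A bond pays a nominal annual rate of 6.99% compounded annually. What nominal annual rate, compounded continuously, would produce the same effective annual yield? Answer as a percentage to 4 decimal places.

Compounded annually, EAR = nominal = 0.069900.
Equivalent continuous rate: r = ln(1 + 0.069900) = 0.067565 = 6.7565%.

6.7565%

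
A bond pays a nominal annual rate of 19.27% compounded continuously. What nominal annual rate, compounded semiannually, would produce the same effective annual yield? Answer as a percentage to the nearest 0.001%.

20.229%

EAR under continuous compounding: e^0.1927 − 1 = 0.212519.
Solve (1 + r/2)^2 = 1.212519: r/2 = 1.212519^(1/2) − 1 = 0.101144, so r = 0.202289 = 20.229%.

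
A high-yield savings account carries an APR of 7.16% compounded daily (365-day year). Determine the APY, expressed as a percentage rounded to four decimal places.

EAR = (1 + 0.0716/365)^365 − 1.
= (1 + 0.000196)^365 − 1 = 1.074218 − 1 = 7.4218%.

7.4218%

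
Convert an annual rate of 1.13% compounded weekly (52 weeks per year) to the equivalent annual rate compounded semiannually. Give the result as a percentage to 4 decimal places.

EAR = (1 + 0.0113/52)^52 − 1 = 0.011363.
Solve (1 + r/2)^2 = 1.011363: r/2 = 1.011363^(1/2) − 1 = 0.005665, so r = 0.011331 = 1.1331%.

1.1331%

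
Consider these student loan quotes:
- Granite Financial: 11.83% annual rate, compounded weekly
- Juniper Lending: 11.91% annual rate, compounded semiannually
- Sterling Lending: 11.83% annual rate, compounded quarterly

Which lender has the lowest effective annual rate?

Juniper Lending

Granite Financial: (1 + 0.1183/52)^52 − 1 = 12.543%
Juniper Lending: (1 + 0.1191/2)^2 − 1 = 12.265%
Sterling Lending: (1 + 0.1183/4)^4 − 1 = 12.365%
The lowest effective annual rate is Juniper Lending at 12.265%.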